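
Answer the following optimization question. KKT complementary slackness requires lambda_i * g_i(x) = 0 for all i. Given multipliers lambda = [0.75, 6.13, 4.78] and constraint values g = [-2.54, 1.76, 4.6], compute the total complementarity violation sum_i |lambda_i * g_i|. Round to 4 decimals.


KKT complementary slackness check:
lambda_1 * g_1 = 0.75 * -2.54 = -1.905
lambda_2 * g_2 = 6.13 * 1.76 = 10.7888
lambda_3 * g_3 = 4.78 * 4.6 = 21.988
Total violation = 1.905 + 10.7888 + 21.988 = 34.6818


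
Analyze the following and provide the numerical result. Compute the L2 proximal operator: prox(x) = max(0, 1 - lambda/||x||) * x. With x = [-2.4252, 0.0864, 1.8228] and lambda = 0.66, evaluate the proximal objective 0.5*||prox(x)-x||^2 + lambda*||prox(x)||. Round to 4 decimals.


Step 1: Compute ||x||.
||x|| = 3.0351
Step 2: Compute scaling factor.
scale = max(0, 1 - 0.66/3.0351) = 0.7825
Step 3: prox(x) = [-1.8978, 0.0676, 1.4264]
||prox(x)|| = 2.3751
Step 4: Proximal objective.
0.5*||prox-x||^2 = 0.2178
lambda*||prox|| = 1.5676
Total = 1.7853


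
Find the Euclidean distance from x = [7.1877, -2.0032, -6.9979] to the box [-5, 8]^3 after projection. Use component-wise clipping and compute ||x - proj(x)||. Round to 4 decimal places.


Project each component onto [-5, 8].
clip(7.1877) = 7.1877, clip(-2.0032) = -2.0032, clip(-6.9979) = -5.0
Projection = [7.1877, -2.0032, -5.0]
Squared diffs: [0.0, 0.0, 3.9916]
Distance = sqrt(3.9916) = 1.9979


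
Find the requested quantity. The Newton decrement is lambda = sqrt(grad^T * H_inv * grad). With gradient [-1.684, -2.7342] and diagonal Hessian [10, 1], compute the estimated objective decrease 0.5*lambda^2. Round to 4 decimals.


Step 1: H is diagonal, so H^(-1) * g = [-0.1684, -2.7342].
Step 2: g^T H^(-1) g = sum_i g_i^2 / H_ii
  = (-1.684)^2/10 + (-2.7342)^2/1
  = 0.2836 + 7.4758 = 7.7594
Step 3: Objective decrease = 0.5 * g^T H^(-1) g = 3.8797


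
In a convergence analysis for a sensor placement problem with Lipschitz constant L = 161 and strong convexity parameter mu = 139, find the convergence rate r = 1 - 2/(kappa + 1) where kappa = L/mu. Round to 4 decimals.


Step 1: Compute the condition number.
kappa = L/mu = 161/139 = 1.1583
Step 2: Compute the convergence rate.
r = 1 - 2/(kappa + 1) = 1 - 2*mu/(L + mu) = (L - mu)/(L + mu) = 22/300 = 0.0733


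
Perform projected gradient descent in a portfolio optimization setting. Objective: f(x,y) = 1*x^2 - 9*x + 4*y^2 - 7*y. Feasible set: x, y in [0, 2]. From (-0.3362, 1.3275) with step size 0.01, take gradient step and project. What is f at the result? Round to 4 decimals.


Step 1: Compute gradient at (-0.3362, 1.3275).
grad_x = 2*1*-0.3362 - 9 = -9.6724
grad_y = 2*4*1.3275 - 7 = 3.62
Step 2: Gradient step.
x_raw = -0.3362 - 0.01*-9.6724 = -0.2395
y_raw = 1.3275 - 0.01*3.62 = 1.2913
Step 3: Project onto [0, 2].
x_proj = clip(-0.2395) = 0.0
y_proj = clip(1.2913) = 1.2913
Step 4: Evaluate f.
f(0.0, 1.2913) = -2.3693


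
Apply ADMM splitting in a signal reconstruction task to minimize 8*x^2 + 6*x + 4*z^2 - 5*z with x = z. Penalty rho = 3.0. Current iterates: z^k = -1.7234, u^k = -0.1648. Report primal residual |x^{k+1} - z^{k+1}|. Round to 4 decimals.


ADMM iteration with rho = 3.0, z^k = -1.7234, u^k = -0.1648
Step 1: x-update.
Minimize 8*x^2 + 6*x + (3.0/2)*(x + 1.7234 - 0.1648)^2
FOC: (2*8 + 3.0)*x = -6 + 3.0*(-1.7234 + 0.1648)
x^{k+1} = -0.5619
Step 2: z-update.
Minimize 4*z^2 - 5*z + (3.0/2)*(-0.5619 - z - 0.1648)^2
FOC: (2*4 + 3.0)*z = 5 + 3.0*(-0.5619 - 0.1648)
z^{k+1} = 0.2564
Step 3: u-update.
u^{k+1} = -0.1648 - 0.5619 - 0.2564 = -0.983
Step 4: Primal residual = |-0.5619 - 0.2564| = 0.8182


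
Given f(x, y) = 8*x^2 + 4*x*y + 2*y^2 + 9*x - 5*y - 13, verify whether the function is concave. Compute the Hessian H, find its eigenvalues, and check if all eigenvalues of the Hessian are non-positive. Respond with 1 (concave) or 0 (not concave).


The Hessian of f(x,y) = 8*x^2 + 4*x*y + 2*y^2 + 9*x - 5*y - 13 is:
H = [[16, 4], [4, 4]]
Trace = 16 + 4 = 20
Determinant = 16*4 - (4)^2 = 48
Discriminant = (20)^2 - 4*48 = 208.0
Eigenvalues: lambda_1 = 2.7889, lambda_2 = 17.2111
The function is not concave.

0


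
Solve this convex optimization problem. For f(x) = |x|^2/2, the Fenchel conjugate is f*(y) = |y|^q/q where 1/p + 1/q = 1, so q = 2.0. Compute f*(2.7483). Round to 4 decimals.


The conjugate exponent q satisfies 1/p + 1/q = 1.
p = 2, so q = 2/(2 - 1) = 2.0
|y|^q = 2.7483^2.0 = 7.5532
f*(2.7483) = 7.5532 / 2.0 = 3.7766


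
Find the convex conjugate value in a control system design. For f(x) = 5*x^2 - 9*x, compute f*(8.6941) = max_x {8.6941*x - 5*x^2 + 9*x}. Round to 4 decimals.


f*(y) = sup_x {y*x - a*x^2 - b*x} = sup_x {(y-b)*x - a*x^2}
FOC: (y - b) - 2a*x = 0 => x* = (y - b)/(2a)
x* = (8.6941 + 9)/(2*5) = 1.7694
f*(8.6941) = (y-b)^2/(4a) = (8.6941 + 9)^2/(4*5)
= 313.0812/20 = 15.6541


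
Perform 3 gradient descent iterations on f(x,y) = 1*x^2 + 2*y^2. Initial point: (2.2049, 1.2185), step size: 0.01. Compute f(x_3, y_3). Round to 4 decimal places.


Gradient descent on f(x,y) = 1*x^2 + 2*y^2.
Starting point: (2.2049, 1.2185), alpha = 0.01
Step 1: grad_x = 2*1*2.2049 = 4.4098, grad_y = 2*2*1.2185 = 4.874
  x_1 = 2.2049 - 0.01*4.4098 = 2.1608
  y_1 = 1.2185 - 0.01*4.874 = 1.1698
Step 2: grad_x = 2*1*2.1608 = 4.3216, grad_y = 2*2*1.1698 = 4.679
  x_2 = 2.1608 - 0.01*4.3216 = 2.1176
  y_2 = 1.1698 - 0.01*4.679 = 1.123
Step 3: grad_x = 2*1*2.1176 = 4.2352, grad_y = 2*2*1.123 = 4.4919
  x_3 = 2.1176 - 0.01*4.2352 = 2.0752
  y_3 = 1.123 - 0.01*4.4919 = 1.0781
f(2.0752, 1.0781) = 1*2.0752^2 + 2*1.0781^2 = 6.631


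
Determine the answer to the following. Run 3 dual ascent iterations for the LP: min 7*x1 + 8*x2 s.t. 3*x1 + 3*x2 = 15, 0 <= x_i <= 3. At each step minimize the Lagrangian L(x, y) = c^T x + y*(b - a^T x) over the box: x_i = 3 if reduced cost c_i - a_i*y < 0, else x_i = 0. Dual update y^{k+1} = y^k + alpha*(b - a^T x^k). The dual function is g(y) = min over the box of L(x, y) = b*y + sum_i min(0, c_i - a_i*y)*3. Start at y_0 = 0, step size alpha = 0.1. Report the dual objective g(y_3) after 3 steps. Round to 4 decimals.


Dual ascent for LP: min 7*x1 + 8*x2, 3*x1 + 3*x2 = 15, 0 <= x_i <= 3
Step 1: y^k = 0.0, reduced costs: (7.0, 8.0)
  x^k = (0.0, 0.0), subgradient = b - a^T x = 15.0
  y^{k+1} = 0.0 + 0.1*15.0 = 1.5
Step 2: y^k = 1.5, reduced costs: (2.5, 3.5)
  x^k = (0.0, 0.0), subgradient = b - a^T x = 15.0
  y^{k+1} = 1.5 + 0.1*15.0 = 3.0
Step 3: y^k = 3.0, reduced costs: (-2.0, -1.0)
  x^k = (3.0, 3.0), subgradient = b - a^T x = -3.0
  y^{k+1} = 3.0 + 0.1*-3.0 = 2.7
Dual objective at y_3 = 2.7: reduced costs (-1.1, -0.1), box minimizer x = (3.0, 3.0)
g(y_3) = b*y + (c1 - a1*y)*x1 + (c2 - a2*y)*x2 = 15*2.7 + (-1.1)*3.0 + (-0.1)*3.0 = 40.5 - 3.3 - 0.3 = 36.9


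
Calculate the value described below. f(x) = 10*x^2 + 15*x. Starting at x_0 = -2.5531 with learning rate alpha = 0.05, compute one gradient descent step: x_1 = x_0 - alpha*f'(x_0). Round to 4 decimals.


We compute the gradient at x_0 and apply the update.
f'(x) = 20*x + 15
f'(-2.5531) = 20*-2.5531 + 15 = -36.062
x_1 = -2.5531 - 0.05*-36.062 = -0.75


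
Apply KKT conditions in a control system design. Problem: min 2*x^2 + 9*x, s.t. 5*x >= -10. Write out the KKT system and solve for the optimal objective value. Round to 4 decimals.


Step 1: Try lambda = 0 (constraint inactive).
x_unc = -9/(2*2) = -2.25
Check: 5*-2.25 = -11.25 < -10 -- violated!
Step 2: Constraint must be active: 5*x = -10
x* = -10/5 = -2.0
lambda = (2*2*(-2.0) + 9)/5 = 0.2
Step 3: Compute optimal value.
f(x*) = 2*(-2.0)^2 + 9*(-2.0) = -10.0


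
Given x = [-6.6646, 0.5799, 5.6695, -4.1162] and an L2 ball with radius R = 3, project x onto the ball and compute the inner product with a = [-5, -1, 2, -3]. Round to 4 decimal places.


Step 1: Compute ||x|| (intermediates to 6 decimals).
||x|| = sqrt((-6.6646)^2 + 0.5799^2 + 5.6695^2 + (-4.1162)^2) = 9.68708
Step 2: Project.
Since ||x|| > R, scale = R/||x|| = 3/9.68708 = 0.309691, proj(x) = scale * x
proj(x) = [-2.063967, 0.17959, 1.755793, -1.27475]
Step 3: Dot product.
a^T * proj(x) = -5*(-2.063967) - 1*0.17959 + 2*1.755793 - 3*(-1.27475) = 17.4761


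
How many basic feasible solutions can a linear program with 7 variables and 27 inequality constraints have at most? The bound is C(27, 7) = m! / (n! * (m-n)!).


Each vertex corresponds to some choice of n active constraints out of m, so the number of vertices is at most C(m, n) = m! / (n!(m-n)!).
m = 27, n = 7
Numerator: 27 * 26 * 25 * 24 * 23 * 22 * 21
Denominator: 7! = 5040
C(27, 7) = 888030


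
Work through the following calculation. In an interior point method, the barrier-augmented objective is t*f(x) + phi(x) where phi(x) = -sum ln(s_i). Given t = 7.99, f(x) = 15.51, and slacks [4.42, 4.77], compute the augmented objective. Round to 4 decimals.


Step 1: Compute log-barrier.
ln values: [1.4861, 1.5623]
phi = -(1.4861 + 1.5623) = -3.0485
Step 2: Compute augmented objective.
t*f(x) = 7.99*15.51 = 123.9249
Total = 123.9249 - 3.0485 = 120.8764


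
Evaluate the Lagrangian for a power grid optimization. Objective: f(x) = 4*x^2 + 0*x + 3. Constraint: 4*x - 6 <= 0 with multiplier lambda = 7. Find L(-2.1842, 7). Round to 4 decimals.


Step 1: Evaluate f(x).
f(-2.1842) = 4*(-2.1842)^2 + 0*(-2.1842) + 3 = 22.0829
Step 2: Evaluate g(x).
g(-2.1842) = 4*-2.1842 - 6 = -14.7368
Step 3: Compute Lagrangian.
L = 22.0829 + 7*-14.7368 = -81.0747


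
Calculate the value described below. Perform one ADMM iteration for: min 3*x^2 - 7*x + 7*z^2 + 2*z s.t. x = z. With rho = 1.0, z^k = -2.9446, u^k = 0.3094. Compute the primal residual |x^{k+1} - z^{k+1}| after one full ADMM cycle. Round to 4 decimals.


ADMM iteration with rho = 1.0, z^k = -2.9446, u^k = 0.3094
Step 1: x-update.
Minimize 3*x^2 - 7*x + (1.0/2)*(x + 2.9446 + 0.3094)^2
FOC: (2*3 + 1.0)*x = 7 + 1.0*(-2.9446 - 0.3094)
x^{k+1} = 0.5351
Step 2: z-update.
Minimize 7*z^2 + 2*z + (1.0/2)*(0.5351 - z + 0.3094)^2
FOC: (2*7 + 1.0)*z = -2 + 1.0*(0.5351 + 0.3094)
z^{k+1} = -0.077
Step 3: u-update.
u^{k+1} = 0.3094 + 0.5351 + 0.077 = 0.9216
Step 4: Primal residual = |0.5351 + 0.077| = 0.6122


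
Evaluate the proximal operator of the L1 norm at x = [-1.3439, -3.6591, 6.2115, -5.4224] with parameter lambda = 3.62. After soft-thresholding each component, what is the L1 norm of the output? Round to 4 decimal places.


Soft-thresholding with lambda = 3.62:
prox(-1.3439) = sign(-1.3439)*max(|-1.3439| - 3.62, 0) = 0.0
prox(-3.6591) = sign(-3.6591)*max(|-3.6591| - 3.62, 0) = -0.0391
prox(6.2115) = sign(6.2115)*max(|6.2115| - 3.62, 0) = 2.5915
prox(-5.4224) = sign(-5.4224)*max(|-5.4224| - 3.62, 0) = -1.8024
prox(x) = [0.0, -0.0391, 2.5915, -1.8024]
||prox(x)||_1 = 0.0 + 0.0391 + 2.5915 + 1.8024 = 4.433


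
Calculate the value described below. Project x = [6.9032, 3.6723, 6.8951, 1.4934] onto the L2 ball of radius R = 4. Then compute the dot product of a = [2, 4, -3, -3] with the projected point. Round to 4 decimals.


Step 1: Compute ||x|| (intermediates to 6 decimals).
||x|| = sqrt(6.9032^2 + 3.6723^2 + 6.8951^2 + 1.4934^2) = 10.531505
Step 2: Project.
Since ||x|| > R, scale = R/||x|| = 4/10.531505 = 0.379813, proj(x) = scale * x
proj(x) = [2.621925, 1.394787, 2.618849, 0.567213]
Step 3: Dot product.
a^T * proj(x) = 2*2.621925 + 4*1.394787 - 3*2.618849 - 3*0.567213 = 1.2648


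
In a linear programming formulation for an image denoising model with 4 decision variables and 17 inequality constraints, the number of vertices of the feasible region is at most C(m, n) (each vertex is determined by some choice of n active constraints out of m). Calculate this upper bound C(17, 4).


Each vertex corresponds to some choice of n active constraints out of m, so the number of vertices is at most C(m, n) = m! / (n!(m-n)!).
m = 17, n = 4
Numerator: 17 * 16 * 15 * 14
Denominator: 4! = 24
C(17, 4) = 2380


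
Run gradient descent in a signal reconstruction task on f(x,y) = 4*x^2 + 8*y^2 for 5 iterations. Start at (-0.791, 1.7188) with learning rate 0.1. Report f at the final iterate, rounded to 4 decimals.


Gradient descent on f(x,y) = 4*x^2 + 8*y^2.
Starting point: (-0.791, 1.7188), alpha = 0.1
Step 1: grad_x = 2*4*-0.791 = -6.328, grad_y = 2*8*1.7188 = 27.5008
  x_1 = -0.791 - 0.1*-6.328 = -0.1582
  y_1 = 1.7188 - 0.1*27.5008 = -1.0313
Step 2: grad_x = 2*4*-0.1582 = -1.2656, grad_y = 2*8*-1.0313 = -16.5005
  x_2 = -0.1582 - 0.1*-1.2656 = -0.0316
  y_2 = -1.0313 - 0.1*-16.5005 = 0.6188
Step 3: grad_x = 2*4*-0.0316 = -0.2531, grad_y = 2*8*0.6188 = 9.9003
  x_3 = -0.0316 - 0.1*-0.2531 = -0.0063
  y_3 = 0.6188 - 0.1*9.9003 = -0.3713
Step 4: grad_x = 2*4*-0.0063 = -0.0506, grad_y = 2*8*-0.3713 = -5.9402
  x_4 = -0.0063 - 0.1*-0.0506 = -0.0013
  y_4 = -0.3713 - 0.1*-5.9402 = 0.2228
Step 5: grad_x = 2*4*-0.0013 = -0.0101, grad_y = 2*8*0.2228 = 3.5641
  x_5 = -0.0013 - 0.1*-0.0101 = -0.0003
  y_5 = 0.2228 - 0.1*3.5641 = -0.1337
f(-0.0003, -0.1337) = 4*(-0.0003)^2 + 8*(-0.1337)^2 = 0.1429


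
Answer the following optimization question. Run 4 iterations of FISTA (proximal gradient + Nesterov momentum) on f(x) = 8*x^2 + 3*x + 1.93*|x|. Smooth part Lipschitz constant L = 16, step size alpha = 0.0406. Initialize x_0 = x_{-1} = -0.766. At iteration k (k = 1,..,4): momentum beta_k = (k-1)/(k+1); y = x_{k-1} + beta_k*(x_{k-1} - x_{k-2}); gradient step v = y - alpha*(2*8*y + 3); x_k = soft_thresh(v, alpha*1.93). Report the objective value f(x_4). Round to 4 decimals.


FISTA on f(x) = 8*x^2 + 3*x + 1.93*|x|
L = 16, alpha = 0.0406
Iteration 1: beta = 0.0, y = -0.766 + 0.0*(-0.766 + 0.766) = -0.766
  grad(y) = -9.256, v = y - alpha*grad = -0.3902
  prox(v) = soft_thresh(-0.3902, 0.0784) = -0.3118
Iteration 2: beta = 0.3333, y = -0.3118 + 0.3333*(-0.3118 + 0.766) = -0.1605
  grad(y) = 0.4326, v = y - alpha*grad = -0.178
  prox(v) = soft_thresh(-0.178, 0.0784) = -0.0997
Iteration 3: beta = 0.5, y = -0.0997 + 0.5*(-0.0997 + 0.3118) = 0.0064
  grad(y) = 3.1027, v = y - alpha*grad = -0.1196
  prox(v) = soft_thresh(-0.1196, 0.0784) = -0.0412
Iteration 4: beta = 0.6, y = -0.0412 + 0.6*(-0.0412 + 0.0997) = -0.0061
  grad(y) = 2.9023, v = y - alpha*grad = -0.1239
  prox(v) = soft_thresh(-0.1239, 0.0784) = -0.0456
f(x_4) = 8*(-0.0456)^2 + 3*(-0.0456) + 1.93*|-0.0456| = -0.0322


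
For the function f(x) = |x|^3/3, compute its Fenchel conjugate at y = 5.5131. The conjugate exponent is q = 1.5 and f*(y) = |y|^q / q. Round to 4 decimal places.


The conjugate exponent q satisfies 1/p + 1/q = 1.
p = 3, so q = 3/(3 - 1) = 1.5
|y|^q = 5.5131^1.5 = 12.9448
f*(5.5131) = 12.9448 / 1.5 = 8.6298


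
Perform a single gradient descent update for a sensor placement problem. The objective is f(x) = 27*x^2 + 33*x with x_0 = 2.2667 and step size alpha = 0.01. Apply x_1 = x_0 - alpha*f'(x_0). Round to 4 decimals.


We compute the gradient at x_0 and apply the update.
f'(x) = 54*x + 33
f'(2.2667) = 54*2.2667 + 33 = 155.4018
x_1 = 2.2667 - 0.01*155.4018 = 0.7127


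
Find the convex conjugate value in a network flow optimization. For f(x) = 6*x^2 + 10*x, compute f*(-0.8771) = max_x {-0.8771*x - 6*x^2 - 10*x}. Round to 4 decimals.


f*(y) = sup_x {y*x - a*x^2 - b*x} = sup_x {(y-b)*x - a*x^2}
FOC: (y - b) - 2a*x = 0 => x* = (y - b)/(2a)
x* = (-0.8771 - 10)/(2*6) = -0.9064
f*(-0.8771) = (y-b)^2/(4a) = (-0.8771 - 10)^2/(4*6)
= 118.3113/24 = 4.9296


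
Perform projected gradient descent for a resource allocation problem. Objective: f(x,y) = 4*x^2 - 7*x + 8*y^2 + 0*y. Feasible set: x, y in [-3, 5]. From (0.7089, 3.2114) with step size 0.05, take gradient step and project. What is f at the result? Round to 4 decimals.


Step 1: Compute gradient at (0.7089, 3.2114).
grad_x = 2*4*0.7089 - 7 = -1.3288
grad_y = 2*8*3.2114 + 0 = 51.3824
Step 2: Gradient step.
x_raw = 0.7089 - 0.05*-1.3288 = 0.7753
y_raw = 3.2114 - 0.05*51.3824 = 0.6423
Step 3: Project onto [-3, 5].
x_proj = clip(0.7753) = 0.7753
y_proj = clip(0.6423) = 0.6423
Step 4: Evaluate f.
f(0.7753, 0.6423) = 0.2774


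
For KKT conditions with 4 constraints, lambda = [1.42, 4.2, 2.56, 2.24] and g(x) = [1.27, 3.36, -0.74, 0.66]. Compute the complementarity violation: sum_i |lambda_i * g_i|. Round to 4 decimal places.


KKT complementary slackness check:
lambda_1 * g_1 = 1.42 * 1.27 = 1.8034
lambda_2 * g_2 = 4.2 * 3.36 = 14.112
lambda_3 * g_3 = 2.56 * -0.74 = -1.8944
lambda_4 * g_4 = 2.24 * 0.66 = 1.4784
Total violation = 1.8034 + 14.112 + 1.8944 + 1.4784 = 19.2882


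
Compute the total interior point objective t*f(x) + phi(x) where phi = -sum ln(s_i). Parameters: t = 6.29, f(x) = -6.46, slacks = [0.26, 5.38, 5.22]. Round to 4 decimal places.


Step 1: Compute log-barrier.
ln values: [-1.3471, 1.6827, 1.6525]
phi = -(-1.3471 + 1.6827 + 1.6525) = -1.9881
Step 2: Compute augmented objective.
t*f(x) = 6.29*-6.46 = -40.6334
Total = -40.6334 - 1.9881 = -42.6215


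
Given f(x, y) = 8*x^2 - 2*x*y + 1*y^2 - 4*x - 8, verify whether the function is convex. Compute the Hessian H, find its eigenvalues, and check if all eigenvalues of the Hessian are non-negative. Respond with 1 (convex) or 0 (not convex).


The Hessian of f(x,y) = 8*x^2 - 2*x*y + 1*y^2 - 4*x - 8 is:
H = [[16, -2], [-2, 2]]
Trace = 16 + 2 = 18
Determinant = 16*2 - (-2)^2 = 28
Discriminant = (18)^2 - 4*28 = 212.0
Eigenvalues: lambda_1 = 1.7199, lambda_2 = 16.2801
The function is convex.

1


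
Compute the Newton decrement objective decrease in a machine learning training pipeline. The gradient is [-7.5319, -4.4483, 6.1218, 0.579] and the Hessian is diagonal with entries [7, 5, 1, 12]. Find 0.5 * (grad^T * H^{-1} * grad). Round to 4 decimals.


Step 1: H is diagonal, so H^(-1) * g = [-1.076, -0.8897, 6.1218, 0.0483].
Step 2: g^T H^(-1) g = sum_i g_i^2 / H_ii
  = (-7.5319)^2/7 + (-4.4483)^2/5 + (6.1218)^2/1 + (0.579)^2/12
  = 8.1042 + 3.9575 + 37.4764 + 0.0279 = 49.5661
Step 3: Objective decrease = 0.5 * g^T H^(-1) g = 24.783


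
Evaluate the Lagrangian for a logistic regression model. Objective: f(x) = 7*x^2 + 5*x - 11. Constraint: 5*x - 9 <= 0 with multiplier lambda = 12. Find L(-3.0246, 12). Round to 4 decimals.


Step 1: Evaluate f(x).
f(-3.0246) = 7*(-3.0246)^2 + 5*(-3.0246) - 11 = 37.9144
Step 2: Evaluate g(x).
g(-3.0246) = 5*-3.0246 - 9 = -24.123
Step 3: Compute Lagrangian.
L = 37.9144 + 12*-24.123 = -251.5616


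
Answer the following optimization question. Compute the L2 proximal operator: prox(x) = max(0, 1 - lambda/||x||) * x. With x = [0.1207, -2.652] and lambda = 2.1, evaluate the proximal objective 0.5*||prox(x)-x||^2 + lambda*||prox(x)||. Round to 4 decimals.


Step 1: Compute ||x||.
||x|| = 2.6547
Step 2: Compute scaling factor.
scale = max(0, 1 - 2.1/2.6547) = 0.209
Step 3: prox(x) = [0.0252, -0.5542]
||prox(x)|| = 0.5547
Step 4: Proximal objective.
0.5*||prox-x||^2 = 2.205
lambda*||prox|| = 1.1649
Total = 3.37


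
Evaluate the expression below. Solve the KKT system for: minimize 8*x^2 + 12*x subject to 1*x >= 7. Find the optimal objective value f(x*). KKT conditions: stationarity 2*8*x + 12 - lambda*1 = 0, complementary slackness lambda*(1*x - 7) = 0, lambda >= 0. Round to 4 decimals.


Step 1: Try lambda = 0 (constraint inactive).
x_unc = -12/(2*8) = -0.75
Check: 1*-0.75 = -0.75 < 7 -- violated!
Step 2: Constraint must be active: 1*x = 7
x* = 7/1 = 7.0
lambda = (2*8*7.0 + 12)/1 = 124.0
Step 3: Compute optimal value.
f(x*) = 8*7.0^2 + 12*7.0 = 476.0


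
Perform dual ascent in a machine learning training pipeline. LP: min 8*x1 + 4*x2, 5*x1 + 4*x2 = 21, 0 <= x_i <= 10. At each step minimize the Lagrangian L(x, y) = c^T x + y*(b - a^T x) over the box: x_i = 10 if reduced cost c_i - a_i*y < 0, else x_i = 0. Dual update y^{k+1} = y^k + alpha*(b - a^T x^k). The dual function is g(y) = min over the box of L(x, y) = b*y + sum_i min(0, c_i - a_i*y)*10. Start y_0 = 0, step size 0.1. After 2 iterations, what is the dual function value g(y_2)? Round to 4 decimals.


Dual ascent for LP: min 8*x1 + 4*x2, 5*x1 + 4*x2 = 21, 0 <= x_i <= 10
Step 1: y^k = 0.0, reduced costs: (8.0, 4.0)
  x^k = (0.0, 0.0), subgradient = b - a^T x = 21.0
  y^{k+1} = 0.0 + 0.1*21.0 = 2.1
Step 2: y^k = 2.1, reduced costs: (-2.5, -4.4)
  x^k = (10.0, 10.0), subgradient = b - a^T x = -69.0
  y^{k+1} = 2.1 + 0.1*-69.0 = -4.8
Dual objective at y_2 = -4.8: reduced costs (32.0, 23.2), box minimizer x = (0.0, 0.0)
g(y_2) = b*y + (c1 - a1*y)*x1 + (c2 - a2*y)*x2 = 21*(-4.8) + 32.0*0.0 + 23.2*0.0 = -100.8 + 0.0 + 0.0 = -100.8


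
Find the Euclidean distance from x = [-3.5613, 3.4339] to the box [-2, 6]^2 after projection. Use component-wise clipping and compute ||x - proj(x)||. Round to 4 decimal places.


Project each component onto [-2, 6].
clip(-3.5613) = -2.0, clip(3.4339) = 3.4339
Projection = [-2.0, 3.4339]
Squared diffs: [2.4377, 0.0]
Distance = sqrt(2.4377) = 1.5613


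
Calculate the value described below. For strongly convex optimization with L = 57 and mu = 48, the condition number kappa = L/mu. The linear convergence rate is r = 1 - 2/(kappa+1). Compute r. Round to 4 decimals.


Step 1: Compute the condition number.
kappa = L/mu = 57/48 = 1.1875
Step 2: Compute the convergence rate.
r = 1 - 2/(kappa + 1) = 1 - 2*mu/(L + mu) = (L - mu)/(L + mu) = 9/105 = 0.0857


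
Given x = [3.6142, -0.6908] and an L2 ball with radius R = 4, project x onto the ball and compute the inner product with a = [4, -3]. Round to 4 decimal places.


Step 1: Compute ||x|| (intermediates to 6 decimals).
||x|| = sqrt(3.6142^2 + (-0.6908)^2) = 3.679626
Step 2: Project.
Since ||x|| <= R, proj = x (no scaling needed).
proj(x) = [3.6142, -0.6908]
Step 3: Dot product.
a^T * proj(x) = 4*3.6142 - 3*(-0.6908) = 16.5292


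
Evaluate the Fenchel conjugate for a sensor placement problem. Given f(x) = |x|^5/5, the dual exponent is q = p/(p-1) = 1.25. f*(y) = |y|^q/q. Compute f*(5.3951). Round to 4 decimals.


The conjugate exponent q satisfies 1/p + 1/q = 1.
p = 5, so q = 5/(5 - 1) = 1.25
|y|^q = 5.3951^1.25 = 8.2224
f*(5.3951) = 8.2224 / 1.25 = 6.5779


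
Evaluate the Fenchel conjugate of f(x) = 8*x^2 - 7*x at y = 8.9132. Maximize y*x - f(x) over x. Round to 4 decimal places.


f*(y) = sup_x {y*x - a*x^2 - b*x} = sup_x {(y-b)*x - a*x^2}
FOC: (y - b) - 2a*x = 0 => x* = (y - b)/(2a)
x* = (8.9132 + 7)/(2*8) = 0.9946
f*(8.9132) = (y-b)^2/(4a) = (8.9132 + 7)^2/(4*8)
= 253.2299/32 = 7.9134


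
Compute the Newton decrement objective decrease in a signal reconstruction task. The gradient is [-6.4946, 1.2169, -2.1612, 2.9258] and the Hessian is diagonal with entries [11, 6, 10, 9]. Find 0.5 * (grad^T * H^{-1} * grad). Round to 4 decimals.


Step 1: H is diagonal, so H^(-1) * g = [-0.5904, 0.2028, -0.2161, 0.3251].
Step 2: g^T H^(-1) g = sum_i g_i^2 / H_ii
  = (-6.4946)^2/11 + (1.2169)^2/6 + (-2.1612)^2/10 + (2.9258)^2/9
  = 3.8345 + 0.2468 + 0.4671 + 0.9511 = 5.4996
Step 3: Objective decrease = 0.5 * g^T H^(-1) g = 2.7498


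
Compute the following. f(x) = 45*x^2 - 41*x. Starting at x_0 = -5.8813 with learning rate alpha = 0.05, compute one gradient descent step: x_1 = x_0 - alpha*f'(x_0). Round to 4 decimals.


We compute the gradient at x_0 and apply the update.
f'(x) = 90*x - 41
f'(-5.8813) = 90*-5.8813 - 41 = -570.317
x_1 = -5.8813 - 0.05*-570.317 = 22.6346


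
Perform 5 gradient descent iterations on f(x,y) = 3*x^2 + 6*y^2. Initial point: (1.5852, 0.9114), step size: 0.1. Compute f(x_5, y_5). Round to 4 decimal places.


Gradient descent on f(x,y) = 3*x^2 + 6*y^2.
Starting point: (1.5852, 0.9114), alpha = 0.1
Step 1: grad_x = 2*3*1.5852 = 9.5112, grad_y = 2*6*0.9114 = 10.9368
  x_1 = 1.5852 - 0.1*9.5112 = 0.6341
  y_1 = 0.9114 - 0.1*10.9368 = -0.1823
Step 2: grad_x = 2*3*0.6341 = 3.8045, grad_y = 2*6*-0.1823 = -2.1874
  x_2 = 0.6341 - 0.1*3.8045 = 0.2536
  y_2 = -0.1823 - 0.1*-2.1874 = 0.0365
Step 3: grad_x = 2*3*0.2536 = 1.5218, grad_y = 2*6*0.0365 = 0.4375
  x_3 = 0.2536 - 0.1*1.5218 = 0.1015
  y_3 = 0.0365 - 0.1*0.4375 = -0.0073
Step 4: grad_x = 2*3*0.1015 = 0.6087, grad_y = 2*6*-0.0073 = -0.0875
  x_4 = 0.1015 - 0.1*0.6087 = 0.0406
  y_4 = -0.0073 - 0.1*-0.0875 = 0.0015
Step 5: grad_x = 2*3*0.0406 = 0.2435, grad_y = 2*6*0.0015 = 0.0175
  x_5 = 0.0406 - 0.1*0.2435 = 0.0162
  y_5 = 0.0015 - 0.1*0.0175 = -0.0003
f(0.0162, -0.0003) = 3*0.0162^2 + 6*(-0.0003)^2 = 0.0008


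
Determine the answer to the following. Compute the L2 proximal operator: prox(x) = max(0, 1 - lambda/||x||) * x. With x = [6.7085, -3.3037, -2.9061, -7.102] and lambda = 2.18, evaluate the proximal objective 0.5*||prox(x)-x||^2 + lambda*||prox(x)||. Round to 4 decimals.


Step 1: Compute ||x||.
||x|| = 10.7146
Step 2: Compute scaling factor.
scale = max(0, 1 - 2.18/10.7146) = 0.7965
Step 3: prox(x) = [5.3436, -2.6315, -2.3148, -5.657]
||prox(x)|| = 8.5346
Step 4: Proximal objective.
0.5*||prox-x||^2 = 2.3762
lambda*||prox|| = 18.6054
Total = 20.9816


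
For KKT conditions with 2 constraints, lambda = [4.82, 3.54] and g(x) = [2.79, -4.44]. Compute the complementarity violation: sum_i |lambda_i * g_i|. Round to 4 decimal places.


KKT complementary slackness check:
lambda_1 * g_1 = 4.82 * 2.79 = 13.4478
lambda_2 * g_2 = 3.54 * -4.44 = -15.7176
Total violation = 13.4478 + 15.7176 = 29.1654


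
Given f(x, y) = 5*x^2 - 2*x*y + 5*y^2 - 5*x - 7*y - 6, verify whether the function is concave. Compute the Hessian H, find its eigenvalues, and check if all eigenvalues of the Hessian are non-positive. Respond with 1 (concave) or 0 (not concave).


The Hessian of f(x,y) = 5*x^2 - 2*x*y + 5*y^2 - 5*x - 7*y - 6 is:
H = [[10, -2], [-2, 10]]
Trace = 10 + 10 = 20
Determinant = 10*10 - (-2)^2 = 96
Discriminant = (20)^2 - 4*96 = 16.0
Eigenvalues: lambda_1 = 8.0, lambda_2 = 12.0
The function is not concave.

0


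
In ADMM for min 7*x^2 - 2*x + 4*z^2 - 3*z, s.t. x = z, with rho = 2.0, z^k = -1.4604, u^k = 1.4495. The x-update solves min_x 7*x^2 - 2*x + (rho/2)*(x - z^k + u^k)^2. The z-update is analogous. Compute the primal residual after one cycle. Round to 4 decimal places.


ADMM iteration with rho = 2.0, z^k = -1.4604, u^k = 1.4495
Step 1: x-update.
Minimize 7*x^2 - 2*x + (2.0/2)*(x + 1.4604 + 1.4495)^2
FOC: (2*7 + 2.0)*x = 2 + 2.0*(-1.4604 - 1.4495)
x^{k+1} = -0.2387
Step 2: z-update.
Minimize 4*z^2 - 3*z + (2.0/2)*(-0.2387 - z + 1.4495)^2
FOC: (2*4 + 2.0)*z = 3 + 2.0*(-0.2387 + 1.4495)
z^{k+1} = 0.5422
Step 3: u-update.
u^{k+1} = 1.4495 - 0.2387 - 0.5422 = 0.6686
Step 4: Primal residual = |-0.2387 - 0.5422| = 0.7809


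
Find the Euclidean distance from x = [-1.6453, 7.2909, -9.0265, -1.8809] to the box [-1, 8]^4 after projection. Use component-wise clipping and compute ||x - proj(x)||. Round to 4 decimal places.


Project each component onto [-1, 8].
clip(-1.6453) = -1.0, clip(7.2909) = 7.2909, clip(-9.0265) = -1.0, clip(-1.8809) = -1.0
Projection = [-1.0, 7.2909, -1.0, -1.0]
Squared diffs: [0.4164, 0.0, 64.4247, 0.776]
Distance = sqrt(65.6171) = 8.1004


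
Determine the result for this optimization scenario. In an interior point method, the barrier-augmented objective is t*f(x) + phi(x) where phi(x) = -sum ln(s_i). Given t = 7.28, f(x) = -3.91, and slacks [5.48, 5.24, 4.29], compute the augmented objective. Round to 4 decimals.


Step 1: Compute log-barrier.
ln values: [1.7011, 1.6563, 1.4563]
phi = -(1.7011 + 1.6563 + 1.4563) = -4.8137
Step 2: Compute augmented objective.
t*f(x) = 7.28*-3.91 = -28.4648
Total = -28.4648 - 4.8137 = -33.2785


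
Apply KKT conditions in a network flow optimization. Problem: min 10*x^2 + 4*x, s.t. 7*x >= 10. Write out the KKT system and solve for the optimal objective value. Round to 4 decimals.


Step 1: Try lambda = 0 (constraint inactive).
x_unc = -4/(2*10) = -0.2
Check: 7*-0.2 = -1.4 < 10 -- violated!
Step 2: Constraint must be active: 7*x = 10
x* = 10/7 = 1.4286 (rounded; the exact value 10/7 is used below)
lambda = (2*10*(10/7) + 4)/7 = 4.6531
Step 3: Compute optimal value.
f(x*) = 10*(10/7)^2 + 4*(10/7) = 26.1224


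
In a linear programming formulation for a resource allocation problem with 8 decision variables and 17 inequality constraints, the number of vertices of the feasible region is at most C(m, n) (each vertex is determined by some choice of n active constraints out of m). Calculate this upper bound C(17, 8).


Each vertex corresponds to some choice of n active constraints out of m, so the number of vertices is at most C(m, n) = m! / (n!(m-n)!).
m = 17, n = 8
Numerator: 17 * 16 * 15 * 14 * 13 * 12 * 11 * 10
Denominator: 8! = 40320
C(17, 8) = 24310


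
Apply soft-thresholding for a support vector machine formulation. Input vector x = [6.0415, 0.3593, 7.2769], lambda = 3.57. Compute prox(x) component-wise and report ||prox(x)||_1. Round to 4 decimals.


Soft-thresholding with lambda = 3.57:
prox(6.0415) = sign(6.0415)*max(|6.0415| - 3.57, 0) = 2.4715
prox(0.3593) = sign(0.3593)*max(|0.3593| - 3.57, 0) = 0.0
prox(7.2769) = sign(7.2769)*max(|7.2769| - 3.57, 0) = 3.7069
prox(x) = [2.4715, 0.0, 3.7069]
||prox(x)||_1 = 2.4715 + 0.0 + 3.7069 = 6.1784


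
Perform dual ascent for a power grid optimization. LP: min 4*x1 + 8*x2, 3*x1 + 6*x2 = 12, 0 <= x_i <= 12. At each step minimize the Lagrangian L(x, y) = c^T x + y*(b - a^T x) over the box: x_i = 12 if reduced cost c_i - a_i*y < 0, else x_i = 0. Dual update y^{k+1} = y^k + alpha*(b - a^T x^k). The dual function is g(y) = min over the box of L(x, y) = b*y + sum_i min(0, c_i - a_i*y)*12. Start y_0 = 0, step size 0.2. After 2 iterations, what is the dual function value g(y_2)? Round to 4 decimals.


Dual ascent for LP: min 4*x1 + 8*x2, 3*x1 + 6*x2 = 12, 0 <= x_i <= 12
Step 1: y^k = 0.0, reduced costs: (4.0, 8.0)
  x^k = (0.0, 0.0), subgradient = b - a^T x = 12.0
  y^{k+1} = 0.0 + 0.2*12.0 = 2.4
Step 2: y^k = 2.4, reduced costs: (-3.2, -6.4)
  x^k = (12.0, 12.0), subgradient = b - a^T x = -96.0
  y^{k+1} = 2.4 + 0.2*-96.0 = -16.8
Dual objective at y_2 = -16.8: reduced costs (54.4, 108.8), box minimizer x = (0.0, 0.0)
g(y_2) = b*y + (c1 - a1*y)*x1 + (c2 - a2*y)*x2 = 12*(-16.8) + 54.4*0.0 + 108.8*0.0 = -201.6 + 0.0 + 0.0 = -201.6


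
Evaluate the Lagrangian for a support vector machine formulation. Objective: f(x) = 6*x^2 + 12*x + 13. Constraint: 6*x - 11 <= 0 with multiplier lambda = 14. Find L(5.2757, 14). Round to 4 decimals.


Step 1: Evaluate f(x).
f(5.2757) = 6*5.2757^2 + 12*5.2757 + 13 = 243.3065
Step 2: Evaluate g(x).
g(5.2757) = 6*5.2757 - 11 = 20.6542
Step 3: Compute Lagrangian.
L = 243.3065 + 14*20.6542 = 532.4653


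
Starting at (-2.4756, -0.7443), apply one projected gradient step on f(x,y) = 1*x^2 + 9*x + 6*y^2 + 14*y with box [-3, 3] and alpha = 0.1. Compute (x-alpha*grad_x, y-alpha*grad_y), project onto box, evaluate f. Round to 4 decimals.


Step 1: Compute gradient at (-2.4756, -0.7443).
grad_x = 2*1*-2.4756 + 9 = 4.0488
grad_y = 2*6*-0.7443 + 14 = 5.0684
Step 2: Gradient step.
x_raw = -2.4756 - 0.1*4.0488 = -2.8805
y_raw = -0.7443 - 0.1*5.0684 = -1.2511
Step 3: Project onto [-3, 3].
x_proj = clip(-2.8805) = -2.8805
y_proj = clip(-1.2511) = -1.2511
Step 4: Evaluate f.
f(-2.8805, -1.2511) = -25.751


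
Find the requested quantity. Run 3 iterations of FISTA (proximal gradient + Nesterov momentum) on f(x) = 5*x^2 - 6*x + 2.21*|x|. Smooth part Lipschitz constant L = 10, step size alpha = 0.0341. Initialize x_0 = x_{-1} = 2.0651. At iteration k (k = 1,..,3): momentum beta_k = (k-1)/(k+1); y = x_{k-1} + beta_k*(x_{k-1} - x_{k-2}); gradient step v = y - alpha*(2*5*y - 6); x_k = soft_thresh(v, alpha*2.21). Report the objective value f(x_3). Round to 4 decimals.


FISTA on f(x) = 5*x^2 - 6*x + 2.21*|x|
L = 10, alpha = 0.0341
Iteration 1: beta = 0.0, y = 2.0651 + 0.0*(2.0651 - 2.0651) = 2.0651
  grad(y) = 14.651, v = y - alpha*grad = 1.5655
  prox(v) = soft_thresh(1.5655, 0.0754) = 1.4901
Iteration 2: beta = 0.3333, y = 1.4901 + 0.3333*(1.4901 - 2.0651) = 1.2985
  grad(y) = 6.9849, v = y - alpha*grad = 1.0603
  prox(v) = soft_thresh(1.0603, 0.0754) = 0.9849
Iteration 3: beta = 0.5, y = 0.9849 + 0.5*(0.9849 - 1.4901) = 0.7323
  grad(y) = 1.3234, v = y - alpha*grad = 0.6872
  prox(v) = soft_thresh(0.6872, 0.0754) = 0.6119
f(x_3) = 5*0.6119^2 - 6*0.6119 + 2.21*|0.6119| = -0.4471


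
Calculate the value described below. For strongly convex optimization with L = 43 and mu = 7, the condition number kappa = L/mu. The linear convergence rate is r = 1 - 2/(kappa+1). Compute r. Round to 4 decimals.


Step 1: Compute the condition number.
kappa = L/mu = 43/7 = 6.1429
Step 2: Compute the convergence rate.
r = 1 - 2/(kappa + 1) = 1 - 2*mu/(L + mu) = (L - mu)/(L + mu) = 36/50 = 0.72


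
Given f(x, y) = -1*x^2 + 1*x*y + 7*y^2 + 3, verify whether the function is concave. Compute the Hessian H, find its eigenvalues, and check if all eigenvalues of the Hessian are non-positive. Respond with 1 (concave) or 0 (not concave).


The Hessian of f(x,y) = -1*x^2 + 1*x*y + 7*y^2 + 3 is:
H = [[-2, 1], [1, 14]]
Trace = -2 + 14 = 12
Determinant = -2*14 - (1)^2 = -29
Discriminant = (12)^2 - 4*-29 = 260.0
Eigenvalues: lambda_1 = -2.0623, lambda_2 = 14.0623
The function is not concave.

0


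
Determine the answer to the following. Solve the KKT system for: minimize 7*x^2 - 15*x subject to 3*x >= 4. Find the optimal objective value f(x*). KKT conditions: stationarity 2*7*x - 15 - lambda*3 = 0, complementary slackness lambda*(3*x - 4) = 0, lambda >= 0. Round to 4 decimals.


Step 1: Try lambda = 0 (constraint inactive).
x_unc = 15/(2*7) = 1.0714
Check: 3*1.0714 = 3.2142 < 4 -- violated!
Step 2: Constraint must be active: 3*x = 4
x* = 4/3 = 1.3333 (rounded; the exact value 4/3 is used below)
lambda = (2*7*(4/3) - 15)/3 = 1.2222
Step 3: Compute optimal value.
f(x*) = 7*(4/3)^2 - 15*(4/3) = -7.5556


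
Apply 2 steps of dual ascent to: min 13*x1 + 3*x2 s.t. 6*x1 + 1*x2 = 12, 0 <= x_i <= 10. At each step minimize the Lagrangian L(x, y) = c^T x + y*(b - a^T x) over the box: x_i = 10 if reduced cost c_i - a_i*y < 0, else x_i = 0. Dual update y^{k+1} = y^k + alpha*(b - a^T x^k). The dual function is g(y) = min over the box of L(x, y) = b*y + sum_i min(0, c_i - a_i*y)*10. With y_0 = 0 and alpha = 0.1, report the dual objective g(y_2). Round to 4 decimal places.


Dual ascent for LP: min 13*x1 + 3*x2, 6*x1 + 1*x2 = 12, 0 <= x_i <= 10
Step 1: y^k = 0.0, reduced costs: (13.0, 3.0)
  x^k = (0.0, 0.0), subgradient = b - a^T x = 12.0
  y^{k+1} = 0.0 + 0.1*12.0 = 1.2
Step 2: y^k = 1.2, reduced costs: (5.8, 1.8)
  x^k = (0.0, 0.0), subgradient = b - a^T x = 12.0
  y^{k+1} = 1.2 + 0.1*12.0 = 2.4
Dual objective at y_2 = 2.4: reduced costs (-1.4, 0.6), box minimizer x = (10.0, 0.0)
g(y_2) = b*y + (c1 - a1*y)*x1 + (c2 - a2*y)*x2 = 12*2.4 + (-1.4)*10.0 + 0.6*0.0 = 28.8 - 14.0 + 0.0 = 14.8


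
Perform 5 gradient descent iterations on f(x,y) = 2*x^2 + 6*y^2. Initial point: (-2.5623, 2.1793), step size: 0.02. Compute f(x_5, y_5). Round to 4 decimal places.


Gradient descent on f(x,y) = 2*x^2 + 6*y^2.
Starting point: (-2.5623, 2.1793), alpha = 0.02
Step 1: grad_x = 2*2*-2.5623 = -10.2492, grad_y = 2*6*2.1793 = 26.1516
  x_1 = -2.5623 - 0.02*-10.2492 = -2.3573
  y_1 = 2.1793 - 0.02*26.1516 = 1.6563
Step 2: grad_x = 2*2*-2.3573 = -9.4293, grad_y = 2*6*1.6563 = 19.8752
  x_2 = -2.3573 - 0.02*-9.4293 = -2.1687
  y_2 = 1.6563 - 0.02*19.8752 = 1.2588
Step 3: grad_x = 2*2*-2.1687 = -8.6749, grad_y = 2*6*1.2588 = 15.1052
  x_3 = -2.1687 - 0.02*-8.6749 = -1.9952
  y_3 = 1.2588 - 0.02*15.1052 = 0.9567
Step 4: grad_x = 2*2*-1.9952 = -7.9809, grad_y = 2*6*0.9567 = 11.4799
  x_4 = -1.9952 - 0.02*-7.9809 = -1.8356
  y_4 = 0.9567 - 0.02*11.4799 = 0.7271
Step 5: grad_x = 2*2*-1.8356 = -7.3425, grad_y = 2*6*0.7271 = 8.7247
  x_5 = -1.8356 - 0.02*-7.3425 = -1.6888
  y_5 = 0.7271 - 0.02*8.7247 = 0.5526
f(-1.6888, 0.5526) = 2*(-1.6888)^2 + 6*0.5526^2 = 7.5358


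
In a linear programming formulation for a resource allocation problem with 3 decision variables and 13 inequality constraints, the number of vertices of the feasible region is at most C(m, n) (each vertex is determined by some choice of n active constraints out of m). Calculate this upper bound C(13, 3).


Each vertex corresponds to some choice of n active constraints out of m, so the number of vertices is at most C(m, n) = m! / (n!(m-n)!).
m = 13, n = 3
Numerator: 13 * 12 * 11
Denominator: 3! = 6
C(13, 3) = 286


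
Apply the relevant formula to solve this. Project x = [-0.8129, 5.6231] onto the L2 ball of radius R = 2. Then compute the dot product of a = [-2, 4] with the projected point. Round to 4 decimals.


Step 1: Compute ||x|| (intermediates to 6 decimals).
||x|| = sqrt((-0.8129)^2 + 5.6231^2) = 5.681554
Step 2: Project.
Since ||x|| > R, scale = R/||x|| = 2/5.681554 = 0.352016, proj(x) = scale * x
proj(x) = [-0.286154, 1.979421]
Step 3: Dot product.
a^T * proj(x) = -2*(-0.286154) + 4*1.979421 = 8.49


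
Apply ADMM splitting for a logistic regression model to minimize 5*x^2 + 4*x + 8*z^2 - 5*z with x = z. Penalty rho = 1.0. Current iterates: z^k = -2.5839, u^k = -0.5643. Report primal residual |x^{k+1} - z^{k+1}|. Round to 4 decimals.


ADMM iteration with rho = 1.0, z^k = -2.5839, u^k = -0.5643
Step 1: x-update.
Minimize 5*x^2 + 4*x + (1.0/2)*(x + 2.5839 - 0.5643)^2
FOC: (2*5 + 1.0)*x = -4 + 1.0*(-2.5839 + 0.5643)
x^{k+1} = -0.5472
Step 2: z-update.
Minimize 8*z^2 - 5*z + (1.0/2)*(-0.5472 - z - 0.5643)^2
FOC: (2*8 + 1.0)*z = 5 + 1.0*(-0.5472 - 0.5643)
z^{k+1} = 0.2287
Step 3: u-update.
u^{k+1} = -0.5643 - 0.5472 - 0.2287 = -1.3403
Step 4: Primal residual = |-0.5472 - 0.2287| = 0.776


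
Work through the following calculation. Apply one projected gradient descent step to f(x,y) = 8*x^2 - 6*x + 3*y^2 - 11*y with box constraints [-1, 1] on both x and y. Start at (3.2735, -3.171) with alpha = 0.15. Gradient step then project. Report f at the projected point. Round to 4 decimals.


Step 1: Compute gradient at (3.2735, -3.171).
grad_x = 2*8*3.2735 - 6 = 46.376
grad_y = 2*3*-3.171 - 11 = -30.026
Step 2: Gradient step.
x_raw = 3.2735 - 0.15*46.376 = -3.6829
y_raw = -3.171 - 0.15*-30.026 = 1.3329
Step 3: Project onto [-1, 1].
x_proj = clip(-3.6829) = -1.0
y_proj = clip(1.3329) = 1.0
Step 4: Evaluate f.
f(-1.0, 1.0) = 6.0


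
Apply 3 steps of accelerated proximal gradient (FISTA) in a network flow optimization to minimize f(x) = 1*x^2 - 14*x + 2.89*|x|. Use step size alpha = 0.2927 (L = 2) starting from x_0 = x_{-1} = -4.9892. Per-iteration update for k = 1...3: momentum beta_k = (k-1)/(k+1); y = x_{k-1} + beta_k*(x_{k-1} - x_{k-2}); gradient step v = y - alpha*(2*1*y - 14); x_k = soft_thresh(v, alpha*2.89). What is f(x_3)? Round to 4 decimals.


FISTA on f(x) = 1*x^2 - 14*x + 2.89*|x|
L = 2, alpha = 0.2927
Iteration 1: beta = 0.0, y = -4.9892 + 0.0*(-4.9892 + 4.9892) = -4.9892
  grad(y) = -23.9784, v = y - alpha*grad = 2.0293
  prox(v) = soft_thresh(2.0293, 0.8459) = 1.1834
Iteration 2: beta = 0.3333, y = 1.1834 + 0.3333*(1.1834 + 4.9892) = 3.2409
  grad(y) = -7.5182, v = y - alpha*grad = 5.4415
  prox(v) = soft_thresh(5.4415, 0.8459) = 4.5956
Iteration 3: beta = 0.5, y = 4.5956 + 0.5*(4.5956 - 1.1834) = 6.3017
  grad(y) = -1.3967, v = y - alpha*grad = 6.7105
  prox(v) = soft_thresh(6.7105, 0.8459) = 5.8646
f(x_3) = 1*5.8646^2 - 14*5.8646 + 2.89*|5.8646| = -30.7622


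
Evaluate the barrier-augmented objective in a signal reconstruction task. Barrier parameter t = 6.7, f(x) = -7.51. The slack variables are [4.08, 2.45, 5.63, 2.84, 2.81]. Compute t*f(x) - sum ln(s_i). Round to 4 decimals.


Step 1: Compute log-barrier.
ln values: [1.4061, 0.8961, 1.7281, 1.0438, 1.0332]
phi = -(1.4061 + 0.8961 + 1.7281 + 1.0438 + 1.0332) = -6.1073
Step 2: Compute augmented objective.
t*f(x) = 6.7*-7.51 = -50.317
Total = -50.317 - 6.1073 = -56.4243


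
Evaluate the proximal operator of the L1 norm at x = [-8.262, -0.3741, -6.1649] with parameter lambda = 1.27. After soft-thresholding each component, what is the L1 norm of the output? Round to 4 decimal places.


Soft-thresholding with lambda = 1.27:
prox(-8.262) = sign(-8.262)*max(|-8.262| - 1.27, 0) = -6.992
prox(-0.3741) = sign(-0.3741)*max(|-0.3741| - 1.27, 0) = 0.0
prox(-6.1649) = sign(-6.1649)*max(|-6.1649| - 1.27, 0) = -4.8949
prox(x) = [-6.992, 0.0, -4.8949]
||prox(x)||_1 = 6.992 + 0.0 + 4.8949 = 11.8869


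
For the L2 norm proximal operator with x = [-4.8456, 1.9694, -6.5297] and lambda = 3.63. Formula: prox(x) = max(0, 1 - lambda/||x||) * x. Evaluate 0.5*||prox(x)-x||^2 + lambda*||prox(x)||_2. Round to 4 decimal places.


Step 1: Compute ||x||.
||x|| = 8.3663
Step 2: Compute scaling factor.
scale = max(0, 1 - 3.63/8.3663) = 0.5661
Step 3: prox(x) = [-2.7432, 1.1149, -3.6966]
||prox(x)|| = 4.7363
Step 4: Proximal objective.
0.5*||prox-x||^2 = 6.5885
lambda*||prox|| = 17.1928
Total = 23.7813
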